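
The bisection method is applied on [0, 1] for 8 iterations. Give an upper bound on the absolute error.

Bisection error bound: |error| ≤ (b-a)/2^n
|error| ≤ (1 - 0)/2^8 = 1/2^8
|error| ≤ 0.0039062500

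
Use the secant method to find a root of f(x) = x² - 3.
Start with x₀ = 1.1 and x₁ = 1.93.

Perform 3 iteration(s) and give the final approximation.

f(x) = x² - 3
x₀ = 1.1, x₁ = 1.93

Secant formula: x_{n+1} = x_n - f(x_n)(x_n - x_{n-1})/(f(x_n) - f(x_{n-1}))

Iteration 1:
  f(1.100000) = -1.790000
  f(1.930000) = 0.724900
  x_2 = 1.930000 - 0.724900×(1.930000 - 1.100000)/(0.724900 - (-1.790000))
       = 1.690759
Iteration 2:
  f(1.930000) = 0.724900
  f(1.690759) = -0.141334
  x_3 = 1.690759 - (-0.141334)×(1.690759 - 1.930000)/(-0.141334 - 0.724900)
       = 1.729793
Iteration 3:
  f(1.690759) = -0.141334
  f(1.729793) = -0.007815
  x_4 = 1.729793 - (-0.007815)×(1.729793 - 1.690759)/(-0.007815 - (-0.141334))
       = 1.732078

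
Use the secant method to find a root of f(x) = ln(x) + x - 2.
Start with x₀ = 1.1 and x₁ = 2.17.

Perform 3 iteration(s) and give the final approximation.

f(x) = ln(x) + x - 2
x₀ = 1.1, x₁ = 2.17

Secant formula: x_{n+1} = x_n - f(x_n)(x_n - x_{n-1})/(f(x_n) - f(x_{n-1}))

Iteration 1:
  f(1.100000) = -0.804690
  f(2.170000) = 0.944727
  x_2 = 2.170000 - 0.944727×(2.170000 - 1.100000)/(0.944727 - (-0.804690))
       = 1.592174
Iteration 2:
  f(2.170000) = 0.944727
  f(1.592174) = 0.057275
  x_3 = 1.592174 - 0.057275×(1.592174 - 2.170000)/(0.057275 - 0.944727)
       = 1.554882
Iteration 3:
  f(1.592174) = 0.057275
  f(1.554882) = -0.003718
  x_4 = 1.554882 - (-0.003718)×(1.554882 - 1.592174)/(-0.003718 - 0.057275)
       = 1.557155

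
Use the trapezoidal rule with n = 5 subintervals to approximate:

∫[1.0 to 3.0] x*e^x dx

f(x) = x*e^x
a = 1.0, b = 3.0, n = 5
h = (b - a)/n = 0.400000

Trapezoidal rule: (h/2)[f(x₀) + 2f(x₁) + 2f(x₂) + ... + f(xₙ)]

x_0 = 1.0000, f(x_0) = 2.718282, coefficient = 1
x_1 = 1.4000, f(x_1) = 5.677280, coefficient = 2
x_2 = 1.8000, f(x_2) = 10.889365, coefficient = 2
x_3 = 2.2000, f(x_3) = 19.855030, coefficient = 2
x_4 = 2.6000, f(x_4) = 35.005719, coefficient = 2
x_5 = 3.0000, f(x_5) = 60.256611, coefficient = 1

I ≈ (0.400000/2) × 205.829681 = 41.165936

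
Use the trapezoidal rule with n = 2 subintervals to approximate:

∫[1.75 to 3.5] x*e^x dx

f(x) = x*e^x
a = 1.75, b = 3.5, n = 2
h = (b - a)/n = 0.875000

Trapezoidal rule: (h/2)[f(x₀) + 2f(x₁) + 2f(x₂) + ... + f(xₙ)]

x_0 = 1.7500, f(x_0) = 10.070555, coefficient = 1
x_1 = 2.6250, f(x_1) = 36.237007, coefficient = 2
x_2 = 3.5000, f(x_2) = 115.904082, coefficient = 1

I ≈ (0.875000/2) × 198.448651 = 86.821285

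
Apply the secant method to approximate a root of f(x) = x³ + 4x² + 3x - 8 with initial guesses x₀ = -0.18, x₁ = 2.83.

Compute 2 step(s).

f(x) = x³ + 4x² + 3x - 8
x₀ = -0.18, x₁ = 2.83

Secant formula: x_{n+1} = x_n - f(x_n)(x_n - x_{n-1})/(f(x_n) - f(x_{n-1}))

Iteration 1:
  f(-0.180000) = -8.416232
  f(2.830000) = 55.190787
  x_2 = 2.830000 - 55.190787×(2.830000 - (-0.180000))/(55.190787 - (-8.416232))
       = 0.218271
Iteration 2:
  f(2.830000) = 55.190787
  f(0.218271) = -7.144217
  x_3 = 0.218271 - (-7.144217)×(0.218271 - 2.830000)/(-7.144217 - 55.190787)
       = 0.517602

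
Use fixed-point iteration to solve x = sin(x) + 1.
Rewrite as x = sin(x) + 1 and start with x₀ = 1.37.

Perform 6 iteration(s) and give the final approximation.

Equation: x = sin(x) + 1
Fixed-point form: x = sin(x) + 1
x₀ = 1.37

x_1 = g(1.370000) = 1.979908
x_2 = g(1.979908) = 1.917475
x_3 = g(1.917475) = 1.940507
x_4 = g(1.940507) = 1.932432
x_5 = g(1.932432) = 1.935319
x_6 = g(1.935319) = 1.934294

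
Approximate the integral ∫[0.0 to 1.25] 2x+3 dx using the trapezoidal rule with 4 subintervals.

f(x) = 2x+3
a = 0.0, b = 1.25, n = 4
h = (b - a)/n = 0.312500

Trapezoidal rule: (h/2)[f(x₀) + 2f(x₁) + 2f(x₂) + ... + f(xₙ)]

x_0 = 0.0000, f(x_0) = 3.000000, coefficient = 1
x_1 = 0.3125, f(x_1) = 3.625000, coefficient = 2
x_2 = 0.6250, f(x_2) = 4.250000, coefficient = 2
x_3 = 0.9375, f(x_3) = 4.875000, coefficient = 2
x_4 = 1.2500, f(x_4) = 5.500000, coefficient = 1

I ≈ (0.312500/2) × 34.000000 = 5.312500
Exact value: 5.312500
Error: 0.000000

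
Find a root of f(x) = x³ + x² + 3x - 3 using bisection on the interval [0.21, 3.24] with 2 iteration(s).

f(x) = x³ + x² + 3x - 3
Initial interval: [0.21, 3.24]

Iteration 1:
  c_1 = (0.210000 + 3.240000)/2 = 1.725000
  f(c_1) = f(1.725000) = 10.283578
  f(a) × f(c) < 0, new interval: [0.210000, 1.725000]
Iteration 2:
  c_2 = (0.210000 + 1.725000)/2 = 0.967500
  f(c_2) = f(0.967500) = 1.744191
  f(a) × f(c) < 0, new interval: [0.210000, 0.967500]

After 2 iteration(s), the approximation is c_2 = 0.967500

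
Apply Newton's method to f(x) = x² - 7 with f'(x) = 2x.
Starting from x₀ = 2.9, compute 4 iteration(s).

f(x) = x² - 7
f'(x) = 2x
x₀ = 2.9

Newton-Raphson formula: x_{n+1} = x_n - f(x_n)/f'(x_n)

Iteration 1:
  f(2.900000) = 1.410000
  f'(2.900000) = 5.800000
  x_1 = 2.900000 - 1.410000/5.800000 = 2.656897
Iteration 2:
  f(2.656897) = 0.059099
  f'(2.656897) = 5.313793
  x_2 = 2.656897 - 0.059099/5.313793 = 2.645775
Iteration 3:
  f(2.645775) = 0.000124
  f'(2.645775) = 5.291549
  x_3 = 2.645775 - 0.000124/5.291549 = 2.645751
Iteration 4:
  f(2.645751) = 0.000000
  f'(2.645751) = 5.291503
  x_4 = 2.645751 - 0.000000/5.291503 = 2.645751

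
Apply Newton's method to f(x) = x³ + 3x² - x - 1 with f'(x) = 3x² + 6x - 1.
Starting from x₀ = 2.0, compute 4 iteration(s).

f(x) = x³ + 3x² - x - 1
f'(x) = 3x² + 6x - 1
x₀ = 2.0

Newton-Raphson formula: x_{n+1} = x_n - f(x_n)/f'(x_n)

Iteration 1:
  f(2.000000) = 17.000000
  f'(2.000000) = 23.000000
  x_1 = 2.000000 - 17.000000/23.000000 = 1.260870
Iteration 2:
  f(1.260870) = 4.513027
  f'(1.260870) = 11.334594
  x_2 = 1.260870 - 4.513027/11.334594 = 0.862706
Iteration 3:
  f(0.862706) = 1.012155
  f'(0.862706) = 6.409016
  x_3 = 0.862706 - 1.012155/6.409016 = 0.704779
Iteration 4:
  f(0.704779) = 0.135434
  f'(0.704779) = 4.718812
  x_4 = 0.704779 - 0.135434/4.718812 = 0.676078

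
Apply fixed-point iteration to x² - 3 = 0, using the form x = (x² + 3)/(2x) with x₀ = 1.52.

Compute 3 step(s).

Equation: x² - 3 = 0
Fixed-point form: x = (x² + 3)/(2x)
x₀ = 1.52

x_1 = g(1.520000) = 1.746842
x_2 = g(1.746842) = 1.732113
x_3 = g(1.732113) = 1.732051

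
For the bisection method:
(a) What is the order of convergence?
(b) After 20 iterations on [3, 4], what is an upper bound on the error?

(a) Bisection has linear (order 1) convergence; the error is halved each step.

(b) Error bound = (b-a)/2^n = (4 - 3)/2^{20}
    = 1/2^{20}

(a) 1 (linear); (b) error ≤ 9.54e-07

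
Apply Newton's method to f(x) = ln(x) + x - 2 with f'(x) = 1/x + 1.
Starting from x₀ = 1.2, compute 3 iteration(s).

f(x) = ln(x) + x - 2
f'(x) = 1/x + 1
x₀ = 1.2

Newton-Raphson formula: x_{n+1} = x_n - f(x_n)/f'(x_n)

Iteration 1:
  f(1.200000) = -0.617678
  f'(1.200000) = 1.833333
  x_1 = 1.200000 - (-0.617678)/1.833333 = 1.536916
Iteration 2:
  f(1.536916) = -0.033307
  f'(1.536916) = 1.650654
  x_2 = 1.536916 - (-0.033307)/1.650654 = 1.557094
Iteration 3:
  f(1.557094) = -0.000085
  f'(1.557094) = 1.642222
  x_3 = 1.557094 - (-0.000085)/1.642222 = 1.557146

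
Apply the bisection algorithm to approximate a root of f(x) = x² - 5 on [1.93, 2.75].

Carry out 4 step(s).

f(x) = x² - 5
Initial interval: [1.93, 2.75]

Iteration 1:
  c_1 = (1.930000 + 2.750000)/2 = 2.340000
  f(c_1) = f(2.340000) = 0.475600
  f(a) × f(c) < 0, new interval: [1.930000, 2.340000]
Iteration 2:
  c_2 = (1.930000 + 2.340000)/2 = 2.135000
  f(c_2) = f(2.135000) = -0.441775
  f(a) × f(c) ≥ 0, new interval: [2.135000, 2.340000]
Iteration 3:
  c_3 = (2.135000 + 2.340000)/2 = 2.237500
  f(c_3) = f(2.237500) = 0.006406
  f(a) × f(c) < 0, new interval: [2.135000, 2.237500]
Iteration 4:
  c_4 = (2.135000 + 2.237500)/2 = 2.186250
  f(c_4) = f(2.186250) = -0.220311
  f(a) × f(c) ≥ 0, new interval: [2.186250, 2.237500]

After 4 iteration(s), the approximation is c_4 = 2.186250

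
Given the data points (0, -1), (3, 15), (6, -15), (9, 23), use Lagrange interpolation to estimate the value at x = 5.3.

Lagrange interpolation formula:
P(x) = Σ yᵢ × Lᵢ(x)
where Lᵢ(x) = Π_{j≠i} (x - xⱼ)/(xᵢ - xⱼ)

L_0(5.3) = (5.3 - 3)/(0 - 3) × (5.3 - 6)/(0 - 6) × (5.3 - 9)/(0 - 9) = -0.036772
L_1(5.3) = (5.3 - 0)/(3 - 0) × (5.3 - 6)/(3 - 6) × (5.3 - 9)/(3 - 9) = 0.254204
L_2(5.3) = (5.3 - 0)/(6 - 0) × (5.3 - 3)/(6 - 3) × (5.3 - 9)/(6 - 9) = 0.835241
L_3(5.3) = (5.3 - 0)/(9 - 0) × (5.3 - 3)/(9 - 3) × (5.3 - 6)/(9 - 6) = -0.052673

P(5.3) = (-1)×L_0(5.3) + 15×L_1(5.3) + (-15)×L_2(5.3) + 23×L_3(5.3)
P(5.3) = -9.890259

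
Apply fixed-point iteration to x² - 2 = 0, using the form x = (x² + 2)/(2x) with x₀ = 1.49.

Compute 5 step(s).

Equation: x² - 2 = 0
Fixed-point form: x = (x² + 2)/(2x)
x₀ = 1.49

x_1 = g(1.490000) = 1.416141
x_2 = g(1.416141) = 1.414215
x_3 = g(1.414215) = 1.414214
x_4 = g(1.414214) = 1.414214
x_5 = g(1.414214) = 1.414214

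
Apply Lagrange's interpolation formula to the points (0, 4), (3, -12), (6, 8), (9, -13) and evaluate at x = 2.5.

Lagrange interpolation formula:
P(x) = Σ yᵢ × Lᵢ(x)
where Lᵢ(x) = Π_{j≠i} (x - xⱼ)/(xᵢ - xⱼ)

L_0(2.5) = (2.5 - 3)/(0 - 3) × (2.5 - 6)/(0 - 6) × (2.5 - 9)/(0 - 9) = 0.070216
L_1(2.5) = (2.5 - 0)/(3 - 0) × (2.5 - 6)/(3 - 6) × (2.5 - 9)/(3 - 9) = 1.053241
L_2(2.5) = (2.5 - 0)/(6 - 0) × (2.5 - 3)/(6 - 3) × (2.5 - 9)/(6 - 9) = -0.150463
L_3(2.5) = (2.5 - 0)/(9 - 0) × (2.5 - 3)/(9 - 3) × (2.5 - 6)/(9 - 6) = 0.027006

P(2.5) = 4×L_0(2.5) + (-12)×L_1(2.5) + 8×L_2(2.5) + (-13)×L_3(2.5)
P(2.5) = -13.912809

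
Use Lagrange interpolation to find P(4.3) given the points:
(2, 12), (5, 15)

Lagrange interpolation formula:
P(x) = Σ yᵢ × Lᵢ(x)
where Lᵢ(x) = Π_{j≠i} (x - xⱼ)/(xᵢ - xⱼ)

L_0(4.3) = (4.3 - 5)/(2 - 5) = 0.233333
L_1(4.3) = (4.3 - 2)/(5 - 2) = 0.766667

P(4.3) = 12×L_0(4.3) + 15×L_1(4.3)
P(4.3) = 14.300000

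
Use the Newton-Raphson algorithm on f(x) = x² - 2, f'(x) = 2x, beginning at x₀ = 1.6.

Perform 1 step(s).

f(x) = x² - 2
f'(x) = 2x
x₀ = 1.6

Newton-Raphson formula: x_{n+1} = x_n - f(x_n)/f'(x_n)

Iteration 1:
  f(1.600000) = 0.560000
  f'(1.600000) = 3.200000
  x_1 = 1.600000 - 0.560000/3.200000 = 1.425000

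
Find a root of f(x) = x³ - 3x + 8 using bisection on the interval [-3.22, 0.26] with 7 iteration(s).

f(x) = x³ - 3x + 8
Initial interval: [-3.22, 0.26]

Iteration 1:
  c_1 = (-3.220000 + 0.260000)/2 = -1.480000
  f(c_1) = f(-1.480000) = 9.198208
  f(a) × f(c) < 0, new interval: [-3.220000, -1.480000]
Iteration 2:
  c_2 = (-3.220000 + (-1.480000))/2 = -2.350000
  f(c_2) = f(-2.350000) = 2.072125
  f(a) × f(c) < 0, new interval: [-3.220000, -2.350000]
Iteration 3:
  c_3 = (-3.220000 + (-2.350000))/2 = -2.785000
  f(c_3) = f(-2.785000) = -5.246087
  f(a) × f(c) ≥ 0, new interval: [-2.785000, -2.350000]
Iteration 4:
  c_4 = (-2.785000 + (-2.350000))/2 = -2.567500
  f(c_4) = f(-2.567500) = -1.222604
  f(a) × f(c) ≥ 0, new interval: [-2.567500, -2.350000]
Iteration 5:
  c_5 = (-2.567500 + (-2.350000))/2 = -2.458750
  f(c_5) = f(-2.458750) = 0.511996
  f(a) × f(c) < 0, new interval: [-2.567500, -2.458750]
Iteration 6:
  c_6 = (-2.567500 + (-2.458750))/2 = -2.513125
  f(c_6) = f(-2.513125) = -0.333013
  f(a) × f(c) ≥ 0, new interval: [-2.513125, -2.458750]
Iteration 7:
  c_7 = (-2.513125 + (-2.458750))/2 = -2.485938
  f(c_7) = f(-2.485938) = 0.095004
  f(a) × f(c) < 0, new interval: [-2.513125, -2.485938]

After 7 iteration(s), the approximation is c_7 = -2.485938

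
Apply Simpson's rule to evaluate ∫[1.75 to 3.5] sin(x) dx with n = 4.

f(x) = sin(x)
a = 1.75, b = 3.5, n = 4
h = (b - a)/n = 0.437500

Simpson's rule: (h/3)[f(x₀) + 4f(x₁) + 2f(x₂) + ... + f(xₙ)]

x_0 = 1.7500, f(x_0) = 0.983986, coefficient = 1
x_1 = 2.1875, f(x_1) = 0.815789, coefficient = 4
x_2 = 2.6250, f(x_2) = 0.493920, coefficient = 2
x_3 = 3.0625, f(x_3) = 0.079010, coefficient = 4
x_4 = 3.5000, f(x_4) = -0.350783, coefficient = 1

I ≈ (0.437500/3) × 5.200241 = 0.758369
Exact value: 0.758211
Error: 0.000158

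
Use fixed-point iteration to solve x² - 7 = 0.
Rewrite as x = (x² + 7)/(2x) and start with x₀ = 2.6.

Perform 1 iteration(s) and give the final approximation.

Equation: x² - 7 = 0
Fixed-point form: x = (x² + 7)/(2x)
x₀ = 2.6

x_1 = g(2.600000) = 2.646154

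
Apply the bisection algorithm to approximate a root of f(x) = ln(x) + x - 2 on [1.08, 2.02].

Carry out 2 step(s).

f(x) = ln(x) + x - 2
Initial interval: [1.08, 2.02]

Iteration 1:
  c_1 = (1.080000 + 2.020000)/2 = 1.550000
  f(c_1) = f(1.550000) = -0.011745
  f(a) × f(c) ≥ 0, new interval: [1.550000, 2.020000]
Iteration 2:
  c_2 = (1.550000 + 2.020000)/2 = 1.785000
  f(c_2) = f(1.785000) = 0.364418
  f(a) × f(c) < 0, new interval: [1.550000, 1.785000]

After 2 iteration(s), the approximation is c_2 = 1.785000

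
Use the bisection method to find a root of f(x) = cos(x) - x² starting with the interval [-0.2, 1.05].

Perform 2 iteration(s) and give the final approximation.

f(x) = cos(x) - x²
Initial interval: [-0.2, 1.05]

Iteration 1:
  c_1 = (-0.200000 + 1.050000)/2 = 0.425000
  f(c_1) = f(0.425000) = 0.730414
  f(a) × f(c) ≥ 0, new interval: [0.425000, 1.050000]
Iteration 2:
  c_2 = (0.425000 + 1.050000)/2 = 0.737500
  f(c_2) = f(0.737500) = 0.196246
  f(a) × f(c) ≥ 0, new interval: [0.737500, 1.050000]

After 2 iteration(s), the approximation is c_2 = 0.737500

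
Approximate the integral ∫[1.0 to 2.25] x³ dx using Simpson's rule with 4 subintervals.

f(x) = x³
a = 1.0, b = 2.25, n = 4
h = (b - a)/n = 0.312500

Simpson's rule: (h/3)[f(x₀) + 4f(x₁) + 2f(x₂) + ... + f(xₙ)]

x_0 = 1.0000, f(x_0) = 1.000000, coefficient = 1
x_1 = 1.3125, f(x_1) = 2.260986, coefficient = 4
x_2 = 1.6250, f(x_2) = 4.291016, coefficient = 2
x_3 = 1.9375, f(x_3) = 7.273193, coefficient = 4
x_4 = 2.2500, f(x_4) = 11.390625, coefficient = 1

I ≈ (0.312500/3) × 59.109375 = 6.157227
Exact value: 6.157227
Error: 0.000000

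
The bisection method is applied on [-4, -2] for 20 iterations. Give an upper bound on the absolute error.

Bisection error bound: |error| ≤ (b-a)/2^n
|error| ≤ (-2 - (-4))/2^20 = 2/2^20
|error| ≤ 0.0000019073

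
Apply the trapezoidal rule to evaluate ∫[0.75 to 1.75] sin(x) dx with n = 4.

f(x) = sin(x)
a = 0.75, b = 1.75, n = 4
h = (b - a)/n = 0.250000

Trapezoidal rule: (h/2)[f(x₀) + 2f(x₁) + 2f(x₂) + ... + f(xₙ)]

x_0 = 0.7500, f(x_0) = 0.681639, coefficient = 1
x_1 = 1.0000, f(x_1) = 0.841471, coefficient = 2
x_2 = 1.2500, f(x_2) = 0.948985, coefficient = 2
x_3 = 1.5000, f(x_3) = 0.997495, coefficient = 2
x_4 = 1.7500, f(x_4) = 0.983986, coefficient = 1

I ≈ (0.250000/2) × 7.241526 = 0.905191
Exact value: 0.909935
Error: 0.004744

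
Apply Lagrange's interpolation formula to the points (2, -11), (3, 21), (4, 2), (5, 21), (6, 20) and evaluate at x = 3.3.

Lagrange interpolation formula:
P(x) = Σ yᵢ × Lᵢ(x)
where Lᵢ(x) = Π_{j≠i} (x - xⱼ)/(xᵢ - xⱼ)

L_0(3.3) = (3.3 - 3)/(2 - 3) × (3.3 - 4)/(2 - 4) × (3.3 - 5)/(2 - 5) × (3.3 - 6)/(2 - 6) = -0.040162
L_1(3.3) = (3.3 - 2)/(3 - 2) × (3.3 - 4)/(3 - 4) × (3.3 - 5)/(3 - 5) × (3.3 - 6)/(3 - 6) = 0.696150
L_2(3.3) = (3.3 - 2)/(4 - 2) × (3.3 - 3)/(4 - 3) × (3.3 - 5)/(4 - 5) × (3.3 - 6)/(4 - 6) = 0.447525
L_3(3.3) = (3.3 - 2)/(5 - 2) × (3.3 - 3)/(5 - 3) × (3.3 - 4)/(5 - 4) × (3.3 - 6)/(5 - 6) = -0.122850
L_4(3.3) = (3.3 - 2)/(6 - 2) × (3.3 - 3)/(6 - 3) × (3.3 - 4)/(6 - 4) × (3.3 - 5)/(6 - 5) = 0.019337

P(3.3) = (-11)×L_0(3.3) + 21×L_1(3.3) + 2×L_2(3.3) + 21×L_3(3.3) + 20×L_4(3.3)
P(3.3) = 13.762888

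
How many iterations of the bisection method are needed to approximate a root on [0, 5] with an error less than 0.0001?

We need (b-a)/2^n ≤ 0.0001
(5 - 0)/2^n ≤ 0.0001
5/2^n ≤ 0.0001
2^n ≥ 50000
n ≥ log₂(50000) = 15.61
n ≥ 16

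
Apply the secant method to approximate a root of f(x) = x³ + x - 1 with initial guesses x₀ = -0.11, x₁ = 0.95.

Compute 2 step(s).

f(x) = x³ + x - 1
x₀ = -0.11, x₁ = 0.95

Secant formula: x_{n+1} = x_n - f(x_n)(x_n - x_{n-1})/(f(x_n) - f(x_{n-1}))

Iteration 1:
  f(-0.110000) = -1.111331
  f(0.950000) = 0.807375
  x_2 = 0.950000 - 0.807375×(0.950000 - (-0.110000))/(0.807375 - (-1.111331))
       = 0.503961
Iteration 2:
  f(0.950000) = 0.807375
  f(0.503961) = -0.368044
  x_3 = 0.503961 - (-0.368044)×(0.503961 - 0.950000)/(-0.368044 - 0.807375)
       = 0.643624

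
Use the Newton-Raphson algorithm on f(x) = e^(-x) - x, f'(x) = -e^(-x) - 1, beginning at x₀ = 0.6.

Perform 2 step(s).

f(x) = e^(-x) - x
f'(x) = -e^(-x) - 1
x₀ = 0.6

Newton-Raphson formula: x_{n+1} = x_n - f(x_n)/f'(x_n)

Iteration 1:
  f(0.600000) = -0.051188
  f'(0.600000) = -1.548812
  x_1 = 0.600000 - (-0.051188)/(-1.548812) = 0.566950
Iteration 2:
  f(0.566950) = 0.000303
  f'(0.566950) = -1.567253
  x_2 = 0.566950 - 0.000303/(-1.567253) = 0.567143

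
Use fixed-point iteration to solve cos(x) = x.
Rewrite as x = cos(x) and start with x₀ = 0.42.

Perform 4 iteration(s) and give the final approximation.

Equation: cos(x) = x
Fixed-point form: x = cos(x)
x₀ = 0.42

x_1 = g(0.420000) = 0.913089
x_2 = g(0.913089) = 0.611304
x_3 = g(0.611304) = 0.818900
x_4 = g(0.818900) = 0.683025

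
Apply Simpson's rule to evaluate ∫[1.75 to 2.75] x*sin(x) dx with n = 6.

f(x) = x*sin(x)
a = 1.75, b = 2.75, n = 6
h = (b - a)/n = 0.166667

Simpson's rule: (h/3)[f(x₀) + 4f(x₁) + 2f(x₂) + ... + f(xₙ)]

x_0 = 1.7500, f(x_0) = 1.721975, coefficient = 1
x_1 = 1.9167, f(x_1) = 1.803163, coefficient = 4
x_2 = 2.0833, f(x_2) = 1.815632, coefficient = 2
x_3 = 2.2500, f(x_3) = 1.750665, coefficient = 4
x_4 = 2.4167, f(x_4) = 1.602443, coefficient = 2
x_5 = 2.5833, f(x_5) = 1.368419, coefficient = 4
x_6 = 2.7500, f(x_6) = 1.049568, coefficient = 1

I ≈ (0.166667/3) × 29.296681 = 1.627593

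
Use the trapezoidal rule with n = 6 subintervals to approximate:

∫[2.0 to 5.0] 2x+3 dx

f(x) = 2x+3
a = 2.0, b = 5.0, n = 6
h = (b - a)/n = 0.500000

Trapezoidal rule: (h/2)[f(x₀) + 2f(x₁) + 2f(x₂) + ... + f(xₙ)]

x_0 = 2.0000, f(x_0) = 7.000000, coefficient = 1
x_1 = 2.5000, f(x_1) = 8.000000, coefficient = 2
x_2 = 3.0000, f(x_2) = 9.000000, coefficient = 2
x_3 = 3.5000, f(x_3) = 10.000000, coefficient = 2
x_4 = 4.0000, f(x_4) = 11.000000, coefficient = 2
x_5 = 4.5000, f(x_5) = 12.000000, coefficient = 2
x_6 = 5.0000, f(x_6) = 13.000000, coefficient = 1

I ≈ (0.500000/2) × 120.000000 = 30.000000
Exact value: 30.000000
Error: 0.000000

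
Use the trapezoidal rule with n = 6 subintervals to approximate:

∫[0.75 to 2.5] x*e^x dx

f(x) = x*e^x
a = 0.75, b = 2.5, n = 6
h = (b - a)/n = 0.291667

Trapezoidal rule: (h/2)[f(x₀) + 2f(x₁) + 2f(x₂) + ... + f(xₙ)]

x_0 = 0.7500, f(x_0) = 1.587750, coefficient = 1
x_1 = 1.0417, f(x_1) = 2.952017, coefficient = 2
x_2 = 1.3333, f(x_2) = 5.058224, coefficient = 2
x_3 = 1.6250, f(x_3) = 8.252431, coefficient = 2
x_4 = 1.9167, f(x_4) = 13.029998, coefficient = 2
x_5 = 2.2083, f(x_5) = 20.097017, coefficient = 2
x_6 = 2.5000, f(x_6) = 30.456235, coefficient = 1

I ≈ (0.291667/2) × 130.823359 = 19.078407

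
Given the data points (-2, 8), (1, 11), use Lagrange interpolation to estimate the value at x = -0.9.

Lagrange interpolation formula:
P(x) = Σ yᵢ × Lᵢ(x)
where Lᵢ(x) = Π_{j≠i} (x - xⱼ)/(xᵢ - xⱼ)

L_0(-0.9) = (-0.9 - 1)/(-2 - 1) = 0.633333
L_1(-0.9) = (-0.9 - (-2))/(1 - (-2)) = 0.366667

P(-0.9) = 8×L_0(-0.9) + 11×L_1(-0.9)
P(-0.9) = 9.100000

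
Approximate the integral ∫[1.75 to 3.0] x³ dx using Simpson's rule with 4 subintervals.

f(x) = x³
a = 1.75, b = 3.0, n = 4
h = (b - a)/n = 0.312500

Simpson's rule: (h/3)[f(x₀) + 4f(x₁) + 2f(x₂) + ... + f(xₙ)]

x_0 = 1.7500, f(x_0) = 5.359375, coefficient = 1
x_1 = 2.0625, f(x_1) = 8.773682, coefficient = 4
x_2 = 2.3750, f(x_2) = 13.396484, coefficient = 2
x_3 = 2.6875, f(x_3) = 19.410889, coefficient = 4
x_4 = 3.0000, f(x_4) = 27.000000, coefficient = 1

I ≈ (0.312500/3) × 171.890625 = 17.905273
Exact value: 17.905273
Error: 0.000000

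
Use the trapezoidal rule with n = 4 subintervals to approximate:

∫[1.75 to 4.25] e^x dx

f(x) = e^x
a = 1.75, b = 4.25, n = 4
h = (b - a)/n = 0.625000

Trapezoidal rule: (h/2)[f(x₀) + 2f(x₁) + 2f(x₂) + ... + f(xₙ)]

x_0 = 1.7500, f(x_0) = 5.754603, coefficient = 1
x_1 = 2.3750, f(x_1) = 10.751013, coefficient = 2
x_2 = 3.0000, f(x_2) = 20.085537, coefficient = 2
x_3 = 3.6250, f(x_3) = 37.524723, coefficient = 2
x_4 = 4.2500, f(x_4) = 70.105412, coefficient = 1

I ≈ (0.625000/2) × 212.582562 = 66.432050
Exact value: 64.350810
Error: 2.081241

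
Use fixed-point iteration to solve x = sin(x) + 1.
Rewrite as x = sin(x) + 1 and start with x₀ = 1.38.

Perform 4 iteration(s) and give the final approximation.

Equation: x = sin(x) + 1
Fixed-point form: x = sin(x) + 1
x₀ = 1.38

x_1 = g(1.380000) = 1.981854
x_2 = g(1.981854) = 1.916699
x_3 = g(1.916699) = 1.940770
x_4 = g(1.940770) = 1.932337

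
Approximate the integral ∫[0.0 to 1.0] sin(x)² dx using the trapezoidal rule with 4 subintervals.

f(x) = sin(x)²
a = 0.0, b = 1.0, n = 4
h = (b - a)/n = 0.250000

Trapezoidal rule: (h/2)[f(x₀) + 2f(x₁) + 2f(x₂) + ... + f(xₙ)]

x_0 = 0.0000, f(x_0) = 0.000000, coefficient = 1
x_1 = 0.2500, f(x_1) = 0.061209, coefficient = 2
x_2 = 0.5000, f(x_2) = 0.229849, coefficient = 2
x_3 = 0.7500, f(x_3) = 0.464631, coefficient = 2
x_4 = 1.0000, f(x_4) = 0.708073, coefficient = 1

I ≈ (0.250000/2) × 2.219451 = 0.277431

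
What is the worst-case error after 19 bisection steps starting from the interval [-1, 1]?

Bisection error bound: |error| ≤ (b-a)/2^n
|error| ≤ (1 - (-1))/2^19 = 2/2^19
|error| ≤ 0.0000038147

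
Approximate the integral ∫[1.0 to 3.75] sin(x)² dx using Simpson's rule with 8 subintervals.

f(x) = sin(x)²
a = 1.0, b = 3.75, n = 8
h = (b - a)/n = 0.343750

Simpson's rule: (h/3)[f(x₀) + 4f(x₁) + 2f(x₂) + ... + f(xₙ)]

x_0 = 1.0000, f(x_0) = 0.708073, coefficient = 1
x_1 = 1.3438, f(x_1) = 0.949330, coefficient = 4
x_2 = 1.6875, f(x_2) = 0.986442, coefficient = 2
x_3 = 2.0312, f(x_3) = 0.802549, coefficient = 4
x_4 = 2.3750, f(x_4) = 0.481199, coefficient = 2
x_5 = 2.7188, f(x_5) = 0.168391, coefficient = 4
x_6 = 3.0625, f(x_6) = 0.006243, coefficient = 2
x_7 = 3.4062, f(x_7) = 0.068423, coefficient = 4
x_8 = 3.7500, f(x_8) = 0.326682, coefficient = 1

I ≈ (0.343750/3) × 11.937294 = 1.367815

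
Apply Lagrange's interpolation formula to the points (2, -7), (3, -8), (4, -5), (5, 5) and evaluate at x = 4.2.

Lagrange interpolation formula:
P(x) = Σ yᵢ × Lᵢ(x)
where Lᵢ(x) = Π_{j≠i} (x - xⱼ)/(xᵢ - xⱼ)

L_0(4.2) = (4.2 - 3)/(2 - 3) × (4.2 - 4)/(2 - 4) × (4.2 - 5)/(2 - 5) = 0.032000
L_1(4.2) = (4.2 - 2)/(3 - 2) × (4.2 - 4)/(3 - 4) × (4.2 - 5)/(3 - 5) = -0.176000
L_2(4.2) = (4.2 - 2)/(4 - 2) × (4.2 - 3)/(4 - 3) × (4.2 - 5)/(4 - 5) = 1.056000
L_3(4.2) = (4.2 - 2)/(5 - 2) × (4.2 - 3)/(5 - 3) × (4.2 - 4)/(5 - 4) = 0.088000

P(4.2) = (-7)×L_0(4.2) + (-8)×L_1(4.2) + (-5)×L_2(4.2) + 5×L_3(4.2)
P(4.2) = -3.656000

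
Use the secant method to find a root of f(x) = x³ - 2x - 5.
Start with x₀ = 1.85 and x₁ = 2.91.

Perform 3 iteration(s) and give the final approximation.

f(x) = x³ - 2x - 5
x₀ = 1.85, x₁ = 2.91

Secant formula: x_{n+1} = x_n - f(x_n)(x_n - x_{n-1})/(f(x_n) - f(x_{n-1}))

Iteration 1:
  f(1.850000) = -2.368375
  f(2.910000) = 13.822171
  x_2 = 2.910000 - 13.822171×(2.910000 - 1.850000)/(13.822171 - (-2.368375))
       = 2.005058
Iteration 2:
  f(2.910000) = 13.822171
  f(2.005058) = -0.949264
  x_3 = 2.005058 - (-0.949264)×(2.005058 - 2.910000)/(-0.949264 - 13.822171)
       = 2.063213
Iteration 3:
  f(2.005058) = -0.949264
  f(2.063213) = -0.343643
  x_4 = 2.063213 - (-0.343643)×(2.063213 - 2.005058)/(-0.343643 - (-0.949264))
       = 2.096211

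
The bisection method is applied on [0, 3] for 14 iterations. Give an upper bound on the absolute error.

Bisection error bound: |error| ≤ (b-a)/2^n
|error| ≤ (3 - 0)/2^14 = 3/2^14
|error| ≤ 0.0001831055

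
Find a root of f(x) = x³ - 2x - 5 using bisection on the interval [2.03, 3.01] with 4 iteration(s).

f(x) = x³ - 2x - 5
Initial interval: [2.03, 3.01]

Iteration 1:
  c_1 = (2.030000 + 3.010000)/2 = 2.520000
  f(c_1) = f(2.520000) = 5.963008
  f(a) × f(c) < 0, new interval: [2.030000, 2.520000]
Iteration 2:
  c_2 = (2.030000 + 2.520000)/2 = 2.275000
  f(c_2) = f(2.275000) = 2.224547
  f(a) × f(c) < 0, new interval: [2.030000, 2.275000]
Iteration 3:
  c_3 = (2.030000 + 2.275000)/2 = 2.152500
  f(c_3) = f(2.152500) = 0.668084
  f(a) × f(c) < 0, new interval: [2.030000, 2.152500]
Iteration 4:
  c_4 = (2.030000 + 2.152500)/2 = 2.091250
  f(c_4) = f(2.091250) = -0.036781
  f(a) × f(c) ≥ 0, new interval: [2.091250, 2.152500]

After 4 iteration(s), the approximation is c_4 = 2.091250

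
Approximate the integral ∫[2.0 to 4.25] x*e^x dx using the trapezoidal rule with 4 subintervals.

f(x) = x*e^x
a = 2.0, b = 4.25, n = 4
h = (b - a)/n = 0.562500

Trapezoidal rule: (h/2)[f(x₀) + 2f(x₁) + 2f(x₂) + ... + f(xₙ)]

x_0 = 2.0000, f(x_0) = 14.778112, coefficient = 1
x_1 = 2.5625, f(x_1) = 33.231006, coefficient = 2
x_2 = 3.1250, f(x_2) = 71.124672, coefficient = 2
x_3 = 3.6875, f(x_3) = 147.296671, coefficient = 2
x_4 = 4.2500, f(x_4) = 297.948002, coefficient = 1

I ≈ (0.562500/2) × 816.030812 = 229.508666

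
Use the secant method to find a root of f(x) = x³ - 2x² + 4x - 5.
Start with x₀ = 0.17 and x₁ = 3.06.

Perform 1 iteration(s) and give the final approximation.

f(x) = x³ - 2x² + 4x - 5
x₀ = 0.17, x₁ = 3.06

Secant formula: x_{n+1} = x_n - f(x_n)(x_n - x_{n-1})/(f(x_n) - f(x_{n-1}))

Iteration 1:
  f(0.170000) = -4.372887
  f(3.060000) = 17.165416
  x_2 = 3.060000 - 17.165416×(3.060000 - 0.170000)/(17.165416 - (-4.372887))
       = 0.756752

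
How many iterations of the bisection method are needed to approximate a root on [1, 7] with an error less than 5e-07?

We need (b-a)/2^n ≤ 5e-07
(7 - 1)/2^n ≤ 5e-07
6/2^n ≤ 5e-07
2^n ≥ 12000000
n ≥ log₂(12000000) = 23.52
n ≥ 24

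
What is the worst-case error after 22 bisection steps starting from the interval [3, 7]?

Bisection error bound: |error| ≤ (b-a)/2^n
|error| ≤ (7 - 3)/2^22 = 4/2^22
|error| ≤ 0.0000009537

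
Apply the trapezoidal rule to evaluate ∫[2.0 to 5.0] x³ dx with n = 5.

f(x) = x³
a = 2.0, b = 5.0, n = 5
h = (b - a)/n = 0.600000

Trapezoidal rule: (h/2)[f(x₀) + 2f(x₁) + 2f(x₂) + ... + f(xₙ)]

x_0 = 2.0000, f(x_0) = 8.000000, coefficient = 1
x_1 = 2.6000, f(x_1) = 17.576000, coefficient = 2
x_2 = 3.2000, f(x_2) = 32.768000, coefficient = 2
x_3 = 3.8000, f(x_3) = 54.872000, coefficient = 2
x_4 = 4.4000, f(x_4) = 85.184000, coefficient = 2
x_5 = 5.0000, f(x_5) = 125.000000, coefficient = 1

I ≈ (0.600000/2) × 513.800000 = 154.140000
Exact value: 152.250000
Error: 1.890000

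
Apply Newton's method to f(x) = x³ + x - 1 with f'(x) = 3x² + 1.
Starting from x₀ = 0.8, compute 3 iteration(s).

f(x) = x³ + x - 1
f'(x) = 3x² + 1
x₀ = 0.8

Newton-Raphson formula: x_{n+1} = x_n - f(x_n)/f'(x_n)

Iteration 1:
  f(0.800000) = 0.312000
  f'(0.800000) = 2.920000
  x_1 = 0.800000 - 0.312000/2.920000 = 0.693151
Iteration 2:
  f(0.693151) = 0.026180
  f'(0.693151) = 2.441374
  x_2 = 0.693151 - 0.026180/2.441374 = 0.682427
Iteration 3:
  f(0.682427) = 0.000238
  f'(0.682427) = 2.397120
  x_3 = 0.682427 - 0.000238/2.397120 = 0.682328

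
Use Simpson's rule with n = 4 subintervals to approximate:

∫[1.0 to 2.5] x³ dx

f(x) = x³
a = 1.0, b = 2.5, n = 4
h = (b - a)/n = 0.375000

Simpson's rule: (h/3)[f(x₀) + 4f(x₁) + 2f(x₂) + ... + f(xₙ)]

x_0 = 1.0000, f(x_0) = 1.000000, coefficient = 1
x_1 = 1.3750, f(x_1) = 2.599609, coefficient = 4
x_2 = 1.7500, f(x_2) = 5.359375, coefficient = 2
x_3 = 2.1250, f(x_3) = 9.595703, coefficient = 4
x_4 = 2.5000, f(x_4) = 15.625000, coefficient = 1

I ≈ (0.375000/3) × 76.125000 = 9.515625
Exact value: 9.515625
Error: 0.000000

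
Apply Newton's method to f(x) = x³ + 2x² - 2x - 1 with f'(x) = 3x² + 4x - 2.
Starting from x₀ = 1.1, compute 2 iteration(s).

f(x) = x³ + 2x² - 2x - 1
f'(x) = 3x² + 4x - 2
x₀ = 1.1

Newton-Raphson formula: x_{n+1} = x_n - f(x_n)/f'(x_n)

Iteration 1:
  f(1.100000) = 0.551000
  f'(1.100000) = 6.030000
  x_1 = 1.100000 - 0.551000/6.030000 = 1.008624
Iteration 2:
  f(1.008624) = 0.043490
  f'(1.008624) = 5.086459
  x_2 = 1.008624 - 0.043490/5.086459 = 1.000073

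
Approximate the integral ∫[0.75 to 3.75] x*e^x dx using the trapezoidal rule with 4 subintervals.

f(x) = x*e^x
a = 0.75, b = 3.75, n = 4
h = (b - a)/n = 0.750000

Trapezoidal rule: (h/2)[f(x₀) + 2f(x₁) + 2f(x₂) + ... + f(xₙ)]

x_0 = 0.7500, f(x_0) = 1.587750, coefficient = 1
x_1 = 1.5000, f(x_1) = 6.722534, coefficient = 2
x_2 = 2.2500, f(x_2) = 21.347406, coefficient = 2
x_3 = 3.0000, f(x_3) = 60.256611, coefficient = 2
x_4 = 3.7500, f(x_4) = 159.454058, coefficient = 1

I ≈ (0.750000/2) × 337.694908 = 126.635590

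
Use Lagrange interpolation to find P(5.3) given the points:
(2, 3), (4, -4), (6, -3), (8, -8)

Lagrange interpolation formula:
P(x) = Σ yᵢ × Lᵢ(x)
where Lᵢ(x) = Π_{j≠i} (x - xⱼ)/(xᵢ - xⱼ)

L_0(5.3) = (5.3 - 4)/(2 - 4) × (5.3 - 6)/(2 - 6) × (5.3 - 8)/(2 - 8) = -0.051188
L_1(5.3) = (5.3 - 2)/(4 - 2) × (5.3 - 6)/(4 - 6) × (5.3 - 8)/(4 - 8) = 0.389813
L_2(5.3) = (5.3 - 2)/(6 - 2) × (5.3 - 4)/(6 - 4) × (5.3 - 8)/(6 - 8) = 0.723937
L_3(5.3) = (5.3 - 2)/(8 - 2) × (5.3 - 4)/(8 - 4) × (5.3 - 6)/(8 - 6) = -0.062563

P(5.3) = 3×L_0(5.3) + (-4)×L_1(5.3) + (-3)×L_2(5.3) + (-8)×L_3(5.3)
P(5.3) = -3.384125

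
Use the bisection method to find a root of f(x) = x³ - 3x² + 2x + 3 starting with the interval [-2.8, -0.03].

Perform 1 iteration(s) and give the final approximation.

f(x) = x³ - 3x² + 2x + 3
Initial interval: [-2.8, -0.03]

Iteration 1:
  c_1 = (-2.800000 + (-0.030000))/2 = -1.415000
  f(c_1) = f(-1.415000) = -8.669823
  f(a) × f(c) ≥ 0, new interval: [-1.415000, -0.030000]

After 1 iteration(s), the approximation is c_1 = -1.415000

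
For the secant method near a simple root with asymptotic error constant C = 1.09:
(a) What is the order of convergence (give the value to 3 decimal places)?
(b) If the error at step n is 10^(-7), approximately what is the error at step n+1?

(a) Secant method has superlinear convergence with order φ = (1+√5)/2 ≈ 1.618.
    This means |e_{n+1}| ≈ C|e_n|^1.618.

(b) With |e_n| = 10^(-7) and C = 1.09:
    |e_{n+1}| ≈ 1.09 × (10^(-7))^1.618 = 1.09 × 10^(-11.33)

(a) ≈ 1.618 (golden ratio); (b) |e_{n+1}| ≈ 5.143e-12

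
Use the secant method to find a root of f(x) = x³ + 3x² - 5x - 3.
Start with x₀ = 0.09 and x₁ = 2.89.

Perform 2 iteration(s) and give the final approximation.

f(x) = x³ + 3x² - 5x - 3
x₀ = 0.09, x₁ = 2.89

Secant formula: x_{n+1} = x_n - f(x_n)(x_n - x_{n-1})/(f(x_n) - f(x_{n-1}))

Iteration 1:
  f(0.090000) = -3.424971
  f(2.890000) = 31.743869
  x_2 = 2.890000 - 31.743869×(2.890000 - 0.090000)/(31.743869 - (-3.424971))
       = 0.362682
Iteration 2:
  f(2.890000) = 31.743869
  f(0.362682) = -4.371089
  x_3 = 0.362682 - (-4.371089)×(0.362682 - 2.890000)/(-4.371089 - 31.743869)
       = 0.668570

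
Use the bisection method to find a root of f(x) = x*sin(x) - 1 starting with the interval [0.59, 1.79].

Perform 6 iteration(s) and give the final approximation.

f(x) = x*sin(x) - 1
Initial interval: [0.59, 1.79]

Iteration 1:
  c_1 = (0.590000 + 1.790000)/2 = 1.190000
  f(c_1) = f(1.190000) = 0.104759
  f(a) × f(c) < 0, new interval: [0.590000, 1.190000]
Iteration 2:
  c_2 = (0.590000 + 1.190000)/2 = 0.890000
  f(c_2) = f(0.890000) = -0.308406
  f(a) × f(c) ≥ 0, new interval: [0.890000, 1.190000]
Iteration 3:
  c_3 = (0.890000 + 1.190000)/2 = 1.040000
  f(c_3) = f(1.040000) = -0.103100
  f(a) × f(c) ≥ 0, new interval: [1.040000, 1.190000]
Iteration 4:
  c_4 = (1.040000 + 1.190000)/2 = 1.115000
  f(c_4) = f(1.115000) = 0.001171
  f(a) × f(c) < 0, new interval: [1.040000, 1.115000]
Iteration 5:
  c_5 = (1.040000 + 1.115000)/2 = 1.077500
  f(c_5) = f(1.077500) = -0.050963
  f(a) × f(c) ≥ 0, new interval: [1.077500, 1.115000]
Iteration 6:
  c_6 = (1.077500 + 1.115000)/2 = 1.096250
  f(c_6) = f(1.096250) = -0.024886
  f(a) × f(c) ≥ 0, new interval: [1.096250, 1.115000]

After 6 iteration(s), the approximation is c_6 = 1.096250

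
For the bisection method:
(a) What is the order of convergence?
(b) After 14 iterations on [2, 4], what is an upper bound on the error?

(a) Bisection has linear (order 1) convergence; the error is halved each step.

(b) Error bound = (b-a)/2^n = (4 - 2)/2^{14}
    = 2/2^{14}

(a) 1 (linear); (b) error ≤ 1.22e-04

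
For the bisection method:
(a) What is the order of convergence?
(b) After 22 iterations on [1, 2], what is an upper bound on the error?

(a) Bisection has linear (order 1) convergence; the error is halved each step.

(b) Error bound = (b-a)/2^n = (2 - 1)/2^{22}
    = 1/2^{22}

(a) 1 (linear); (b) error ≤ 2.38e-07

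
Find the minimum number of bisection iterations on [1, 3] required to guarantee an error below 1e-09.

We need (b-a)/2^n ≤ 1e-09
(3 - 1)/2^n ≤ 1e-09
2/2^n ≤ 1e-09
2^n ≥ 2000000000
n ≥ log₂(2000000000) = 30.90
n ≥ 31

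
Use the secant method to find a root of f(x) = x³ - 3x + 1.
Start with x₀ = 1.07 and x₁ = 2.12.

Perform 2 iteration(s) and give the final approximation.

f(x) = x³ - 3x + 1
x₀ = 1.07, x₁ = 2.12

Secant formula: x_{n+1} = x_n - f(x_n)(x_n - x_{n-1})/(f(x_n) - f(x_{n-1}))

Iteration 1:
  f(1.070000) = -0.984957
  f(2.120000) = 4.168128
  x_2 = 2.120000 - 4.168128×(2.120000 - 1.070000)/(4.168128 - (-0.984957))
       = 1.270696
Iteration 2:
  f(2.120000) = 4.168128
  f(1.270696) = -0.760335
  x_3 = 1.270696 - (-0.760335)×(1.270696 - 2.120000)/(-0.760335 - 4.168128)
       = 1.401722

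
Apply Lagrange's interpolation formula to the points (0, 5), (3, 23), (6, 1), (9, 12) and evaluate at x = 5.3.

Lagrange interpolation formula:
P(x) = Σ yᵢ × Lᵢ(x)
where Lᵢ(x) = Π_{j≠i} (x - xⱼ)/(xᵢ - xⱼ)

L_0(5.3) = (5.3 - 3)/(0 - 3) × (5.3 - 6)/(0 - 6) × (5.3 - 9)/(0 - 9) = -0.036772
L_1(5.3) = (5.3 - 0)/(3 - 0) × (5.3 - 6)/(3 - 6) × (5.3 - 9)/(3 - 9) = 0.254204
L_2(5.3) = (5.3 - 0)/(6 - 0) × (5.3 - 3)/(6 - 3) × (5.3 - 9)/(6 - 9) = 0.835241
L_3(5.3) = (5.3 - 0)/(9 - 0) × (5.3 - 3)/(9 - 3) × (5.3 - 6)/(9 - 6) = -0.052673

P(5.3) = 5×L_0(5.3) + 23×L_1(5.3) + 1×L_2(5.3) + 12×L_3(5.3)
P(5.3) = 5.865994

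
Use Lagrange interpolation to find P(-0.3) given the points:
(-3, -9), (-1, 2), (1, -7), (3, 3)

Lagrange interpolation formula:
P(x) = Σ yᵢ × Lᵢ(x)
where Lᵢ(x) = Π_{j≠i} (x - xⱼ)/(xᵢ - xⱼ)

L_0(-0.3) = (-0.3 - (-1))/(-3 - (-1)) × (-0.3 - 1)/(-3 - 1) × (-0.3 - 3)/(-3 - 3) = -0.062562
L_1(-0.3) = (-0.3 - (-3))/(-1 - (-3)) × (-0.3 - 1)/(-1 - 1) × (-0.3 - 3)/(-1 - 3) = 0.723938
L_2(-0.3) = (-0.3 - (-3))/(1 - (-3)) × (-0.3 - (-1))/(1 - (-1)) × (-0.3 - 3)/(1 - 3) = 0.389812
L_3(-0.3) = (-0.3 - (-3))/(3 - (-3)) × (-0.3 - (-1))/(3 - (-1)) × (-0.3 - 1)/(3 - 1) = -0.051188

P(-0.3) = (-9)×L_0(-0.3) + 2×L_1(-0.3) + (-7)×L_2(-0.3) + 3×L_3(-0.3)
P(-0.3) = -0.871312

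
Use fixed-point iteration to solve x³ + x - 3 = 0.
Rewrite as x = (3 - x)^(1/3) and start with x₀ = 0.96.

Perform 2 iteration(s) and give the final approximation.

Equation: x³ + x - 3 = 0
Fixed-point form: x = (3 - x)^(1/3)
x₀ = 0.96

x_1 = g(0.960000) = 1.268265
x_2 = g(1.268265) = 1.200864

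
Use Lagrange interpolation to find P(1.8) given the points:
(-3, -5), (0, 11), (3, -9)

Lagrange interpolation formula:
P(x) = Σ yᵢ × Lᵢ(x)
where Lᵢ(x) = Π_{j≠i} (x - xⱼ)/(xᵢ - xⱼ)

L_0(1.8) = (1.8 - 0)/(-3 - 0) × (1.8 - 3)/(-3 - 3) = -0.120000
L_1(1.8) = (1.8 - (-3))/(0 - (-3)) × (1.8 - 3)/(0 - 3) = 0.640000
L_2(1.8) = (1.8 - (-3))/(3 - (-3)) × (1.8 - 0)/(3 - 0) = 0.480000

P(1.8) = (-5)×L_0(1.8) + 11×L_1(1.8) + (-9)×L_2(1.8)
P(1.8) = 3.320000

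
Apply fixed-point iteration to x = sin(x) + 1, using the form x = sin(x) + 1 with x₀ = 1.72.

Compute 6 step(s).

Equation: x = sin(x) + 1
Fixed-point form: x = sin(x) + 1
x₀ = 1.72

x_1 = g(1.720000) = 1.988890
x_2 = g(1.988890) = 1.913865
x_3 = g(1.913865) = 1.941727
x_4 = g(1.941727) = 1.931990
x_5 = g(1.931990) = 1.935476
x_6 = g(1.935476) = 1.934238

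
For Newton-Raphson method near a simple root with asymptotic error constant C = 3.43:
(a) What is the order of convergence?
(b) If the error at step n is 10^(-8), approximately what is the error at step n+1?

(a) Newton-Raphson has quadratic (order 2) convergence near simple roots.
    This means |e_{n+1}| ≈ C|e_n|².

(b) With |e_n| = 10^(-8) and C = 3.43:
    |e_{n+1}| ≈ 3.43 × (10^(-8))² = 3.43 × 10^(-16)

(a) 2 (quadratic); (b) |e_{n+1}| ≈ 3.430e-16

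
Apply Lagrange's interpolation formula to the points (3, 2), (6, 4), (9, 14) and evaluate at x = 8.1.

Lagrange interpolation formula:
P(x) = Σ yᵢ × Lᵢ(x)
where Lᵢ(x) = Π_{j≠i} (x - xⱼ)/(xᵢ - xⱼ)

L_0(8.1) = (8.1 - 6)/(3 - 6) × (8.1 - 9)/(3 - 9) = -0.105000
L_1(8.1) = (8.1 - 3)/(6 - 3) × (8.1 - 9)/(6 - 9) = 0.510000
L_2(8.1) = (8.1 - 3)/(9 - 3) × (8.1 - 6)/(9 - 6) = 0.595000

P(8.1) = 2×L_0(8.1) + 4×L_1(8.1) + 14×L_2(8.1)
P(8.1) = 10.160000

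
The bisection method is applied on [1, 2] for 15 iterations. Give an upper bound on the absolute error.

Bisection error bound: |error| ≤ (b-a)/2^n
|error| ≤ (2 - 1)/2^15 = 1/2^15
|error| ≤ 0.0000305176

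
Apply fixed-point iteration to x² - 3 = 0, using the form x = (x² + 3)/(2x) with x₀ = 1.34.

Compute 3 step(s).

Equation: x² - 3 = 0
Fixed-point form: x = (x² + 3)/(2x)
x₀ = 1.34

x_1 = g(1.340000) = 1.789403
x_2 = g(1.789403) = 1.732970
x_3 = g(1.732970) = 1.732051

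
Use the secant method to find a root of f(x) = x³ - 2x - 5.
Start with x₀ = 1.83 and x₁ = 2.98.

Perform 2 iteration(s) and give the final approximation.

f(x) = x³ - 2x - 5
x₀ = 1.83, x₁ = 2.98

Secant formula: x_{n+1} = x_n - f(x_n)(x_n - x_{n-1})/(f(x_n) - f(x_{n-1}))

Iteration 1:
  f(1.830000) = -2.531513
  f(2.980000) = 15.503592
  x_2 = 2.980000 - 15.503592×(2.980000 - 1.830000)/(15.503592 - (-2.531513))
       = 1.991421
Iteration 2:
  f(2.980000) = 15.503592
  f(1.991421) = -1.085352
  x_3 = 1.991421 - (-1.085352)×(1.991421 - 2.980000)/(-1.085352 - 15.503592)
       = 2.056100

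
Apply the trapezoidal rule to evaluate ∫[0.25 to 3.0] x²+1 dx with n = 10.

f(x) = x²+1
a = 0.25, b = 3.0, n = 10
h = (b - a)/n = 0.275000

Trapezoidal rule: (h/2)[f(x₀) + 2f(x₁) + 2f(x₂) + ... + f(xₙ)]

x_0 = 0.2500, f(x_0) = 1.062500, coefficient = 1
x_1 = 0.5250, f(x_1) = 1.275625, coefficient = 2
x_2 = 0.8000, f(x_2) = 1.640000, coefficient = 2
x_3 = 1.0750, f(x_3) = 2.155625, coefficient = 2
x_4 = 1.3500, f(x_4) = 2.822500, coefficient = 2
x_5 = 1.6250, f(x_5) = 3.640625, coefficient = 2
x_6 = 1.9000, f(x_6) = 4.610000, coefficient = 2
x_7 = 2.1750, f(x_7) = 5.730625, coefficient = 2
x_8 = 2.4500, f(x_8) = 7.002500, coefficient = 2
x_9 = 2.7250, f(x_9) = 8.425625, coefficient = 2
x_10 = 3.0000, f(x_10) = 10.000000, coefficient = 1

I ≈ (0.275000/2) × 85.668750 = 11.779453
Exact value: 11.744792
Error: 0.034661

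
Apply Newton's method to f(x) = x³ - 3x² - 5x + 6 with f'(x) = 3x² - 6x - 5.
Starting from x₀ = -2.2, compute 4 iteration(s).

f(x) = x³ - 3x² - 5x + 6
f'(x) = 3x² - 6x - 5
x₀ = -2.2

Newton-Raphson formula: x_{n+1} = x_n - f(x_n)/f'(x_n)

Iteration 1:
  f(-2.200000) = -8.168000
  f'(-2.200000) = 22.720000
  x_1 = -2.200000 - (-8.168000)/22.720000 = -1.840493
Iteration 2:
  f(-1.840493) = -1.194290
  f'(-1.840493) = 16.205201
  x_2 = -1.840493 - (-1.194290)/16.205201 = -1.766795
Iteration 3:
  f(-1.766795) = -0.045883
  f'(-1.766795) = 14.965464
  x_3 = -1.766795 - (-0.045883)/14.965464 = -1.763729
Iteration 4:
  f(-1.763729) = -0.000078
  f'(-1.763729) = 14.914595
  x_4 = -1.763729 - (-0.000078)/14.914595 = -1.763724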